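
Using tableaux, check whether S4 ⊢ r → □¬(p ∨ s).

Invalid (countermodel exists)

Tableau for the negation ¬(r → □¬(p ∨ s)):
1. ¬(r → □¬(p ∨ s)), w0
2. r, w0
3. ¬□¬(p ∨ s), w0
4. p ∨ s, w1
5. s, w1
Accessibility: w0Rw0, w0Rw1, w1Rw1
The negation has an open branch (countermodel exists).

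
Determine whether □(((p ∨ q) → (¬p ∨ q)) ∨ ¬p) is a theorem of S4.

Not valid

Tableau for the negation ¬□(((p ∨ q) → (¬p ∨ q)) ∨ ¬p):
1. ¬□(((p ∨ q) → (¬p ∨ q)) ∨ ¬p), w0
2. ¬(((p ∨ q) → (¬p ∨ q)) ∨ ¬p), w1
3. ¬((p ∨ q) → (¬p ∨ q)), w1
4. p, w1
5. p ∨ q, w1
6. ¬(¬p ∨ q), w1
7. ¬q, w1
Accessibility: w0Rw0, w0Rw1, w1Rw1
The negation has an open branch (countermodel exists).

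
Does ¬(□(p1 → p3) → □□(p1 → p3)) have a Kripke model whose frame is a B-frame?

1. ¬(□(p1 → p3) → □□(p1 → p3)), w0
2. □(p1 → p3), w0
3. ¬□□(p1 → p3), w0
4. p1 → p3, w0
5. p3, w0
6. ¬□(p1 → p3), w1
7. p1 → p3, w1
8. p3, w1
9. ¬(p1 → p3), w2
10. p1, w2
11. ¬p3, w2
Accessibility: w0Rw0, w0Rw1, w1Rw0, w1Rw1, w1Rw2, w2Rw1, w2Rw2

Satisfiable (open branch found)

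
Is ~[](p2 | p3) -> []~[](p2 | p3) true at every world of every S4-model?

Tableau for the negation ~(~[](p2 | p3) -> []~[](p2 | p3)):
1. ~(~[](p2 | p3) -> []~[](p2 | p3)), w0
2. ~[](p2 | p3), w0
3. ~[]~[](p2 | p3), w0
4. ~(p2 | p3), w1
5. ~p2, w1
6. ~p3, w1
7. [](p2 | p3), w2
8. p2 | p3, w2
9. p3, w2
Accessibility: w0Rw0, w0Rw1, w0Rw2, w1Rw1, w2Rw2
The negation has an open branch (countermodel exists).

No, not valid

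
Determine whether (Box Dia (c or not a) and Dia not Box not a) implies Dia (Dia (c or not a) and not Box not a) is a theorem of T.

Valid

Tableau for the negation not ((Box Dia (c or not a) and Dia not Box not a) implies Dia (Dia (c or not a) and not Box not a)):
1. not ((Box Dia (c or not a) and Dia not Box not a) implies Dia (Dia (c or not a) and not Box not a)), u
2. Box Dia (c or not a) and Dia not Box not a, u
3. not Dia (Dia (c or not a) and not Box not a), u
4. Box Dia (c or not a), u
5. Dia not Box not a, u
6. not (Dia (c or not a) and not Box not a), u
7. Dia (c or not a), u
8. Box not a, u
9. not a, u
10. not Box not a, v
11. not (Dia (c or not a) and not Box not a), v
12. Dia (c or not a), v
13. not a, v
14. Box not a, v
15. c or not a, w
16. not (Dia (c or not a) and not Box not a), w
17. Dia (c or not a), w
18. not a, w
19. Box not a, w
20. a, x
21. not a, x
Accessibility: uRu, uRv, uRw, vRv, vRx, wRw, xRx
Branch closes: a and not a both at x.
All branches of the negation close; one closing branch shown above.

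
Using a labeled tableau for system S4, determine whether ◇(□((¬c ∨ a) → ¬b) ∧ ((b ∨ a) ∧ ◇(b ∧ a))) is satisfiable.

No, unsatisfiable

1. ◇(□((¬c ∨ a) → ¬b) ∧ ((b ∨ a) ∧ ◇(b ∧ a))), 0
2. □((¬c ∨ a) → ¬b) ∧ ((b ∨ a) ∧ ◇(b ∧ a)), 1
3. □((¬c ∨ a) → ¬b), 1
4. (b ∨ a) ∧ ◇(b ∧ a), 1
5. b ∨ a, 1
6. ◇(b ∧ a), 1
7. (¬c ∨ a) → ¬b, 1
8. b, 1
9. ¬(¬c ∨ a), 1
10. c, 1
11. ¬a, 1
12. b ∧ a, 2
13. b, 2
14. a, 2
15. (¬c ∨ a) → ¬b, 2
16. ¬(¬c ∨ a), 2
17. c, 2
18. ¬a, 2
Accessibility: 0R0, 0R1, 0R2, 1R1, 1R2, 2R2
Branch closes: a and ¬a both at 2.
Every branch closes; the branch above is one of them.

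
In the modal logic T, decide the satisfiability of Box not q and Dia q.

1. Box not q and Dia q, u
2. Box not q, u
3. Dia q, u
4. not q, u
5. q, v
6. not q, v
Accessibility: uRu, uRv, vRv
Branch closes: q and not q both at v.
(One branch shown.) All branches close.

Unsatisfiable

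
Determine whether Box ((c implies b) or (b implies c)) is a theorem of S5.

Tableau for the negation not Box ((c implies b) or (b implies c)):
1. not Box ((c implies b) or (b implies c)), 0
2. not ((c implies b) or (b implies c)), 1
3. not (c implies b), 1
4. not (b implies c), 1
5. c, 1
6. not b, 1
7. b, 1
8. not c, 1
Accessibility: 0R0, 0R1, 1R0, 1R1
Branch closes: b and not b both at 1.
All branches of the negation close; one closing branch shown above.

Valid in S5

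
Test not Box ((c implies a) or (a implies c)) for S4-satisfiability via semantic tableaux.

Unsatisfiable (every branch closes)

1. not Box ((c implies a) or (a implies c)), u
2. not ((c implies a) or (a implies c)), v   [neg-Box-rule on 1: fresh world v, uRv]
3. not (c implies a), v   [neg-or-rule on 2]
4. not (a implies c), v   [neg-or-rule on 2]
5. c, v   [neg-implies-rule on 3]
6. not a, v   [neg-implies-rule on 3]
7. a, v   [neg-implies-rule on 4]
8. not c, v   [neg-implies-rule on 4]
Accessibility: uRu, uRv, vRv
Branch closes: a and not a both at v.
(One branch shown.) All branches close.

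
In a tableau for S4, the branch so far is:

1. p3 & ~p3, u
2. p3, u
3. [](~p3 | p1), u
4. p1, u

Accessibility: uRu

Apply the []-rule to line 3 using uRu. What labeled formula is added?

~p3 | p1, u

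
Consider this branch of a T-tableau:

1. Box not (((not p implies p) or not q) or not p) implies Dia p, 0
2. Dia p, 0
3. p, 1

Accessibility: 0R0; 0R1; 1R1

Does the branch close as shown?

No atom appears with both signs at the same world.

Open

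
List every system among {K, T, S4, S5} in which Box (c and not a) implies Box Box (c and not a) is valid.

S4, S5

S4-tableau for the negation not (Box (c and not a) implies Box Box (c and not a)):
1. not (Box (c and not a) implies Box Box (c and not a)), u
2. Box (c and not a), u   [neg-implies-rule on 1]
3. not Box Box (c and not a), u   [neg-implies-rule on 1]
4. c and not a, u   [Box-rule on 2 via uRu]
5. c, u   [and-rule on 4]
6. not a, u   [and-rule on 4]
7. not Box (c and not a), v   [neg-Box-rule on 3: fresh world v, uRv]
8. c and not a, v   [Box-rule on 2 via uRv]
9. c, v   [and-rule on 8]
10. not a, v   [and-rule on 8]
11. not (c and not a), w   [neg-Box-rule on 7: fresh world w, vRw]
12. c and not a, w   [Box-rule on 2 via uRw]
13. c, w   [and-rule on 12]
14. not a, w   [and-rule on 12]
15. a, w   [neg-and-rule on 11 (branches; this branch)]
Accessibility: uRu, uRv, uRw, vRv, vRw, wRw
Branch closes: a and not a both at w.
Every branch closes (one shown): valid in S4, hence also in S5 (every theorem of S4 is a theorem of S5).
T-tableau for the negation not (Box (c and not a) implies Box Box (c and not a)):
1. not (Box (c and not a) implies Box Box (c and not a)), u
2. Box (c and not a), u   [neg-implies-rule on 1]
3. not Box Box (c and not a), u   [neg-implies-rule on 1]
4. c and not a, u   [Box-rule on 2 via uRu]
5. c, u   [and-rule on 4]
6. not a, u   [and-rule on 4]
7. not Box (c and not a), v   [neg-Box-rule on 3: fresh world v, uRv]
8. c and not a, v   [Box-rule on 2 via uRv]
9. c, v   [and-rule on 8]
10. not a, v   [and-rule on 8]
11. not (c and not a), w   [neg-Box-rule on 7: fresh world w, vRw]
12. a, w   [neg-and-rule on 11 (branches; this branch)]
Accessibility: uRu, uRv, vRv, vRw, wRw
Complete open branch: countermodel on a T-frame, so not valid in T, nor in K (the same frame is also a K-frame).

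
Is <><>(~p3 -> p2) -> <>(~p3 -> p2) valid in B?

Tableau for the negation ~(<><>(~p3 -> p2) -> <>(~p3 -> p2)):
1. ~(<><>(~p3 -> p2) -> <>(~p3 -> p2)), u
2. <><>(~p3 -> p2), u
3. ~<>(~p3 -> p2), u
4. ~(~p3 -> p2), u
5. ~p3, u
6. ~p2, u
7. <>(~p3 -> p2), v
8. ~(~p3 -> p2), v
9. ~p3, v
10. ~p2, v
11. ~p3 -> p2, w
12. p2, w
Accessibility: uRu, uRv, vRu, vRv, vRw, wRv, wRw
The negation has an open branch (countermodel exists).

Invalid (countermodel exists)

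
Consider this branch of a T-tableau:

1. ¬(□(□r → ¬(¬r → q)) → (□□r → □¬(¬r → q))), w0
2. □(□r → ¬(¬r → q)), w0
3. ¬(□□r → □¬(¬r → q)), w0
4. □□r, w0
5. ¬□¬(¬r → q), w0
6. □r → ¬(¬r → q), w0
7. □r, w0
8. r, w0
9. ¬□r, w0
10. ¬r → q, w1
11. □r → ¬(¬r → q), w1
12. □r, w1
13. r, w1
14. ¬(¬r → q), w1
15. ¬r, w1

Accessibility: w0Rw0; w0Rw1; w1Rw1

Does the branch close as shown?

Closed

Both r and ¬r appear at w1.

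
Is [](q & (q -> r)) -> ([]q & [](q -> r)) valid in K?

Tableau for the negation ~([](q & (q -> r)) -> ([]q & [](q -> r))):
1. ~([](q & (q -> r)) -> ([]q & [](q -> r))), w0
2. [](q & (q -> r)), w0
3. ~([]q & [](q -> r)), w0
4. ~[](q -> r), w0
5. ~(q -> r), w1
6. q, w1
7. ~r, w1
8. q & (q -> r), w1
9. q -> r, w1
10. r, w1
Accessibility: w0Rw1
Branch closes: r and ~r both at w1.
Every branch of the negation's tableau closes; the branch above is one of them.

Valid in K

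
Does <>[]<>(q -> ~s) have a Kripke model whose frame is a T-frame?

Satisfiable (open branch found)

1. <>[]<>(q -> ~s), w0
2. []<>(q -> ~s), w1
3. <>(q -> ~s), w1
4. q -> ~s, w2
5. <>(q -> ~s), w2
6. ~s, w2
7. q -> ~s, w3
8. ~s, w3
Accessibility: w0Rw0, w0Rw1, w1Rw1, w1Rw2, w2Rw2, w2Rw3, w3Rw3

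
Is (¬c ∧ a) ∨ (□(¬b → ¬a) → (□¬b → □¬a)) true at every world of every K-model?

Tableau for the negation ¬((¬c ∧ a) ∨ (□(¬b → ¬a) → (□¬b → □¬a))):
1. ¬((¬c ∧ a) ∨ (□(¬b → ¬a) → (□¬b → □¬a))), w0
2. ¬(¬c ∧ a), w0
3. ¬(□(¬b → ¬a) → (□¬b → □¬a)), w0
4. □(¬b → ¬a), w0
5. ¬(□¬b → □¬a), w0
6. □¬b, w0
7. ¬□¬a, w0
8. ¬a, w0
9. a, w1
10. ¬b → ¬a, w1
11. ¬b, w1
12. ¬a, w1
Accessibility: w0Rw1
Branch closes: a and ¬a both at w1.
Every branch of the negation's tableau closes; the branch above is one of them.

Valid in K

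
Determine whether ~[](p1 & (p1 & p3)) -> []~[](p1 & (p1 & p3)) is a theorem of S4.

No, not valid

Tableau for the negation ~(~[](p1 & (p1 & p3)) -> []~[](p1 & (p1 & p3))):
1. ~(~[](p1 & (p1 & p3)) -> []~[](p1 & (p1 & p3))), 0
2. ~[](p1 & (p1 & p3)), 0
3. ~[]~[](p1 & (p1 & p3)), 0
4. ~(p1 & (p1 & p3)), 1
5. ~(p1 & p3), 1
6. ~p3, 1
7. [](p1 & (p1 & p3)), 2
8. p1 & (p1 & p3), 2
9. p1, 2
10. p1 & p3, 2
11. p3, 2
Accessibility: 0R0, 0R1, 0R2, 1R1, 2R2
The negation has an open branch (countermodel exists).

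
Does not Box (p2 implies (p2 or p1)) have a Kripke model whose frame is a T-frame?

Unsatisfiable (every branch closes)

1. not Box (p2 implies (p2 or p1)), w0
2. not (p2 implies (p2 or p1)), w1
3. p2, w1
4. not (p2 or p1), w1
5. not p2, w1
6. not p1, w1
Accessibility: w0Rw0, w0Rw1, w1Rw1
Branch closes: p2 and not p2 both at w1.
Every branch closes; the branch above is one of them.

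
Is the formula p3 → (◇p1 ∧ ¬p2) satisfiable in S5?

1. p3 → (◇p1 ∧ ¬p2), w0
2. ◇p1 ∧ ¬p2, w0
3. ◇p1, w0
4. ¬p2, w0
5. p1, w1
Accessibility: w0Rw0, w0Rw1, w1Rw0, w1Rw1

Yes, satisfiable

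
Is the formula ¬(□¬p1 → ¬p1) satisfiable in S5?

1. ¬(□¬p1 → ¬p1), 0
2. □¬p1, 0
3. p1, 0
4. ¬p1, 0
Accessibility: 0R0
Branch closes: p1 and ¬p1 both at 0.
Every branch closes; the branch above is one of them.

No, unsatisfiable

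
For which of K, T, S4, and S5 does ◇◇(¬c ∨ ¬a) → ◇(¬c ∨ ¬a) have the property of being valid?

S4-tableau for the negation ¬(◇◇(¬c ∨ ¬a) → ◇(¬c ∨ ¬a)):
1. ¬(◇◇(¬c ∨ ¬a) → ◇(¬c ∨ ¬a)), 0
2. ◇◇(¬c ∨ ¬a), 0   [¬→-rule on 1]
3. ¬◇(¬c ∨ ¬a), 0   [¬→-rule on 1]
4. ¬(¬c ∨ ¬a), 0   [¬◇-rule on 3 via 0R0]
5. c, 0   [¬∨-rule on 4]
6. a, 0   [¬∨-rule on 4]
7. ◇(¬c ∨ ¬a), 1   [◇-rule on 2: fresh world 1, 0R1]
8. ¬(¬c ∨ ¬a), 1   [¬◇-rule on 3 via 0R1]
9. c, 1   [¬∨-rule on 8]
10. a, 1   [¬∨-rule on 8]
11. ¬c ∨ ¬a, 2   [◇-rule on 7: fresh world 2, 1R2]
12. ¬(¬c ∨ ¬a), 2   [¬◇-rule on 3 via 0R2]
13. c, 2   [¬∨-rule on 12]
14. a, 2   [¬∨-rule on 12]
15. ¬a, 2   [∨-rule on 11 (branches; this branch)]
Accessibility: 0R0, 0R1, 0R2, 1R1, 1R2, 2R2
Branch closes: a and ¬a both at 2.
Every branch closes (one shown): valid in S4, hence also in S5 (every theorem of S4 is a theorem of S5).
T-tableau for the negation ¬(◇◇(¬c ∨ ¬a) → ◇(¬c ∨ ¬a)):
1. ¬(◇◇(¬c ∨ ¬a) → ◇(¬c ∨ ¬a)), 0
2. ◇◇(¬c ∨ ¬a), 0   [¬→-rule on 1]
3. ¬◇(¬c ∨ ¬a), 0   [¬→-rule on 1]
4. ¬(¬c ∨ ¬a), 0   [¬◇-rule on 3 via 0R0]
5. c, 0   [¬∨-rule on 4]
6. a, 0   [¬∨-rule on 4]
7. ◇(¬c ∨ ¬a), 1   [◇-rule on 2: fresh world 1, 0R1]
8. ¬(¬c ∨ ¬a), 1   [¬◇-rule on 3 via 0R1]
9. c, 1   [¬∨-rule on 8]
10. a, 1   [¬∨-rule on 8]
11. ¬c ∨ ¬a, 2   [◇-rule on 7: fresh world 2, 1R2]
12. ¬a, 2   [∨-rule on 11 (branches; this branch)]
Accessibility: 0R0, 0R1, 1R1, 1R2, 2R2
Complete open branch: countermodel on a T-frame, so not valid in T, nor in K (the same frame is also a K-frame).

S4, S5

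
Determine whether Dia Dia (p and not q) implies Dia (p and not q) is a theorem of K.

Tableau for the negation not (Dia Dia (p and not q) implies Dia (p and not q)):
1. not (Dia Dia (p and not q) implies Dia (p and not q)), w0
2. Dia Dia (p and not q), w0
3. not Dia (p and not q), w0
4. Dia (p and not q), w1
5. not (p and not q), w1
6. q, w1
7. p and not q, w2
8. p, w2
9. not q, w2
Accessibility: w0Rw1, w1Rw2
The negation has an open branch (countermodel exists).

Not valid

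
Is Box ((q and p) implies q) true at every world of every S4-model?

Valid in S4

Tableau for the negation not Box ((q and p) implies q):
1. not Box ((q and p) implies q), u
2. not ((q and p) implies q), v
3. q and p, v
4. not q, v
5. q, v
6. p, v
Accessibility: uRu, uRv, vRv
Branch closes: q and not q both at v.
All branches of the negation close; one closing branch shown above.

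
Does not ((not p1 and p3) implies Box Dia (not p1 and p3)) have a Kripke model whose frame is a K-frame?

1. not ((not p1 and p3) implies Box Dia (not p1 and p3)), 0
2. not p1 and p3, 0
3. not Box Dia (not p1 and p3), 0
4. not p1, 0
5. p3, 0
6. not Dia (not p1 and p3), 1
Accessibility: 0R1

Yes, satisfiable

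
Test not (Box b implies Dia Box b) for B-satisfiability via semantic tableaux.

No, unsatisfiable

1. not (Box b implies Dia Box b), w0
2. Box b, w0
3. not Dia Box b, w0
4. b, w0
5. not Box b, w0
6. not b, w1
7. b, w1
Accessibility: w0Rw0, w0Rw1, w1Rw0, w1Rw1
Branch closes: b and not b both at w1.
(One branch shown.) All branches close.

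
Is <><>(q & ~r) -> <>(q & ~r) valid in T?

Not valid

Tableau for the negation ~(<><>(q & ~r) -> <>(q & ~r)):
1. ~(<><>(q & ~r) -> <>(q & ~r)), 0
2. <><>(q & ~r), 0
3. ~<>(q & ~r), 0
4. ~(q & ~r), 0
5. r, 0
6. <>(q & ~r), 1
7. ~(q & ~r), 1
8. r, 1
9. q & ~r, 2
10. q, 2
11. ~r, 2
Accessibility: 0R0, 0R1, 1R1, 1R2, 2R2
The negation has an open branch (countermodel exists).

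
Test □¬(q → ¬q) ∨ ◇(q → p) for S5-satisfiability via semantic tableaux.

Yes, satisfiable

1. □¬(q → ¬q) ∨ ◇(q → p), 0
2. ◇(q → p), 0
3. q → p, 1
4. p, 1
Accessibility: 0R0, 0R1, 1R0, 1R1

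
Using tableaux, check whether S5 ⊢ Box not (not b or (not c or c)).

No, not valid

Tableau for the negation not Box not (not b or (not c or c)):
1. not Box not (not b or (not c or c)), 0
2. not b or (not c or c), 1
3. not c or c, 1
4. c, 1
Accessibility: 0R0, 0R1, 1R0, 1R1
The negation has an open branch (countermodel exists).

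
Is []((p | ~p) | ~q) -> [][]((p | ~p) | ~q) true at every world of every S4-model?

Valid

Tableau for the negation ~([]((p | ~p) | ~q) -> [][]((p | ~p) | ~q)):
1. ~([]((p | ~p) | ~q) -> [][]((p | ~p) | ~q)), u
2. []((p | ~p) | ~q), u
3. ~[][]((p | ~p) | ~q), u
4. (p | ~p) | ~q, u
5. p | ~p, u
6. ~p, u
7. ~[]((p | ~p) | ~q), v
8. (p | ~p) | ~q, v
9. p | ~p, v
10. ~p, v
11. ~((p | ~p) | ~q), w
12. ~(p | ~p), w
13. q, w
14. ~p, w
15. p, w
Accessibility: uRu, uRv, uRw, vRv, vRw, wRw
Branch closes: p and ~p both at w.
All branches of the negation close; one closing branch shown above.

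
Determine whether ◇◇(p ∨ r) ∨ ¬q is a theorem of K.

Tableau for the negation ¬(◇◇(p ∨ r) ∨ ¬q):
1. ¬(◇◇(p ∨ r) ∨ ¬q), 0
2. ¬◇◇(p ∨ r), 0   [¬∨-rule on 1]
3. q, 0   [¬∨-rule on 1]
The negation has an open branch (countermodel exists).

No, not valid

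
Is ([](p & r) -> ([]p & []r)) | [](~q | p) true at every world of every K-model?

Yes, valid

Tableau for the negation ~(([](p & r) -> ([]p & []r)) | [](~q | p)):
1. ~(([](p & r) -> ([]p & []r)) | [](~q | p)), w0
2. ~([](p & r) -> ([]p & []r)), w0
3. ~[](~q | p), w0
4. [](p & r), w0
5. ~([]p & []r), w0
6. ~[]r, w0
7. ~(~q | p), w1
8. q, w1
9. ~p, w1
10. p & r, w1
11. p, w1
12. r, w1
Accessibility: w0Rw1
Branch closes: p and ~p both at w1.
All branches of the negation close; one closing branch shown above.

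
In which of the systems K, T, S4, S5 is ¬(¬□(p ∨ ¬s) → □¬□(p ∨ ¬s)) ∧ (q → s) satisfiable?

S4-tableau for the formula:
1. ¬(¬□(p ∨ ¬s) → □¬□(p ∨ ¬s)) ∧ (q → s), 0
2. ¬(¬□(p ∨ ¬s) → □¬□(p ∨ ¬s)), 0
3. q → s, 0
4. ¬□(p ∨ ¬s), 0
5. ¬□¬□(p ∨ ¬s), 0
6. s, 0
7. ¬(p ∨ ¬s), 1
8. ¬p, 1
9. s, 1
10. □(p ∨ ¬s), 2
11. p ∨ ¬s, 2
12. ¬s, 2
Accessibility: 0R0, 0R1, 0R2, 1R1, 2R2
Complete open branch: satisfiable in S4, hence also in K, T (this S4-model is also a K-model and a T-model).
S5-tableau for the formula:
1. ¬(¬□(p ∨ ¬s) → □¬□(p ∨ ¬s)) ∧ (q → s), 0
2. ¬(¬□(p ∨ ¬s) → □¬□(p ∨ ¬s)), 0
3. q → s, 0
4. ¬□(p ∨ ¬s), 0
5. ¬□¬□(p ∨ ¬s), 0
6. s, 0
7. ¬(p ∨ ¬s), 1
8. ¬p, 1
9. s, 1
10. □(p ∨ ¬s), 2
11. p ∨ ¬s, 0
12. p ∨ ¬s, 1
13. p ∨ ¬s, 2
14. p, 0
15. ¬s, 1
Accessibility: 0R0, 0R1, 0R2, 1R0, 1R1, 1R2, 2R0, 2R1, 2R2
Branch closes: s and ¬s both at 1.
Every branch closes (one shown): unsatisfiable in S5.

K, T, S4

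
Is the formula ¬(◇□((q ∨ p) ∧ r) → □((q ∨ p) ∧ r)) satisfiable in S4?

Satisfiable

1. ¬(◇□((q ∨ p) ∧ r) → □((q ∨ p) ∧ r)), 0
2. ◇□((q ∨ p) ∧ r), 0   [¬→-rule on 1]
3. ¬□((q ∨ p) ∧ r), 0   [¬→-rule on 1]
4. □((q ∨ p) ∧ r), 1   [◇-rule on 2: fresh world 1, 0R1]
5. (q ∨ p) ∧ r, 1   [□-rule on 4 via 1R1]
6. q ∨ p, 1   [∧-rule on 5]
7. r, 1   [∧-rule on 5]
8. p, 1   [∨-rule on 6 (branches; this branch)]
9. ¬((q ∨ p) ∧ r), 2   [¬□-rule on 3: fresh world 2, 0R2]
10. ¬r, 2   [¬∧-rule on 9 (branches; this branch)]
Accessibility: 0R0, 0R1, 0R2, 1R1, 2R2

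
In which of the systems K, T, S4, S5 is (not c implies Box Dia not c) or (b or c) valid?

S5

S5-tableau for the negation not ((not c implies Box Dia not c) or (b or c)):
1. not ((not c implies Box Dia not c) or (b or c)), u
2. not (not c implies Box Dia not c), u
3. not (b or c), u
4. not c, u
5. not Box Dia not c, u
6. not b, u
7. not Dia not c, v
8. c, u
Accessibility: uRu, uRv, vRu, vRv
Branch closes: c and not c both at u.
Every branch closes (one shown): valid in S5.
S4-tableau for the negation not ((not c implies Box Dia not c) or (b or c)):
1. not ((not c implies Box Dia not c) or (b or c)), u
2. not (not c implies Box Dia not c), u
3. not (b or c), u
4. not c, u
5. not Box Dia not c, u
6. not b, u
7. not Dia not c, v
8. c, v
Accessibility: uRu, uRv, vRv
Complete open branch: countermodel on an S4-frame, so not valid in S4, nor in K, T (the same frame is also a K-frame and a T-frame).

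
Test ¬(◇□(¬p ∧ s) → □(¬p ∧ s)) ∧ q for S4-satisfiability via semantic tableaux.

Yes, satisfiable

1. ¬(◇□(¬p ∧ s) → □(¬p ∧ s)) ∧ q, u
2. ¬(◇□(¬p ∧ s) → □(¬p ∧ s)), u
3. q, u
4. ◇□(¬p ∧ s), u
5. ¬□(¬p ∧ s), u
6. □(¬p ∧ s), v
7. ¬p ∧ s, v
8. ¬p, v
9. s, v
10. ¬(¬p ∧ s), w
11. ¬s, w
Accessibility: uRu, uRv, uRw, vRv, wRw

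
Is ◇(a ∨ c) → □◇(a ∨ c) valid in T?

Tableau for the negation ¬(◇(a ∨ c) → □◇(a ∨ c)):
1. ¬(◇(a ∨ c) → □◇(a ∨ c)), w0
2. ◇(a ∨ c), w0
3. ¬□◇(a ∨ c), w0
4. a ∨ c, w1
5. c, w1
6. ¬◇(a ∨ c), w2
7. ¬(a ∨ c), w2
8. ¬a, w2
9. ¬c, w2
Accessibility: w0Rw0, w0Rw1, w0Rw2, w1Rw1, w2Rw2
The negation has an open branch (countermodel exists).

Not valid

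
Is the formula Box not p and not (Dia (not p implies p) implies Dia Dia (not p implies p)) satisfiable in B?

1. Box not p and not (Dia (not p implies p) implies Dia Dia (not p implies p)), 0
2. Box not p, 0
3. not (Dia (not p implies p) implies Dia Dia (not p implies p)), 0
4. Dia (not p implies p), 0
5. not Dia Dia (not p implies p), 0
6. not p, 0
7. not Dia (not p implies p), 0
8. not (not p implies p), 0
9. not p implies p, 1
10. not p, 1
11. not Dia (not p implies p), 1
12. not (not p implies p), 1
13. p, 1
Accessibility: 0R0, 0R1, 1R0, 1R1
Branch closes: p and not p both at 1.
Every branch closes; the branch above is one of them.

No, unsatisfiable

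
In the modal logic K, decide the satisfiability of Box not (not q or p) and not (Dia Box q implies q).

1. Box not (not q or p) and not (Dia Box q implies q), w0
2. Box not (not q or p), w0   [and-rule on 1]
3. not (Dia Box q implies q), w0   [and-rule on 1]
4. Dia Box q, w0   [neg-implies-rule on 3]
5. not q, w0   [neg-implies-rule on 3]
6. Box q, w1   [Dia-rule on 4: fresh world w1, w0Rw1]
7. not (not q or p), w1   [Box-rule on 2 via w0Rw1]
8. q, w1   [neg-or-rule on 7]
9. not p, w1   [neg-or-rule on 7]
Accessibility: w0Rw1

Yes, satisfiable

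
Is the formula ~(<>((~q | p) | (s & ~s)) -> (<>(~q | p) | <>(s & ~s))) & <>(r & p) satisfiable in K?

Unsatisfiable

1. ~(<>((~q | p) | (s & ~s)) -> (<>(~q | p) | <>(s & ~s))) & <>(r & p), u
2. ~(<>((~q | p) | (s & ~s)) -> (<>(~q | p) | <>(s & ~s))), u   [&-rule on 1]
3. <>(r & p), u   [&-rule on 1]
4. <>((~q | p) | (s & ~s)), u   [~->-rule on 2]
5. ~(<>(~q | p) | <>(s & ~s)), u   [~->-rule on 2]
6. ~<>(~q | p), u   [~|-rule on 5]
7. ~<>(s & ~s), u   [~|-rule on 5]
8. r & p, v   [<>-rule on 3: fresh world v, uRv]
9. r, v   [&-rule on 8]
10. p, v   [&-rule on 8]
11. ~(~q | p), v   [~<>-rule on 6 via uRv]
12. q, v   [~|-rule on 11]
13. ~p, v   [~|-rule on 11]
Accessibility: uRv
Branch closes: p and ~p both at v.
All branches of the tableau close; one closing branch shown above.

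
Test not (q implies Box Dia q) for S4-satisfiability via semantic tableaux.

1. not (q implies Box Dia q), w0
2. q, w0
3. not Box Dia q, w0
4. not Dia q, w1
5. not q, w1
Accessibility: w0Rw0, w0Rw1, w1Rw1

Satisfiable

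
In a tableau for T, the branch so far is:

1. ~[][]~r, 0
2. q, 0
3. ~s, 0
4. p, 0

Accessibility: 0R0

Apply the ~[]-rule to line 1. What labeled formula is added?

a fresh world 1 with 0R1, and ~[]~r at 1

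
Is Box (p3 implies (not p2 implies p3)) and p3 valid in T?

Tableau for the negation not (Box (p3 implies (not p2 implies p3)) and p3):
1. not (Box (p3 implies (not p2 implies p3)) and p3), 0
2. not p3, 0
Accessibility: 0R0
The negation has an open branch (countermodel exists).

No, not valid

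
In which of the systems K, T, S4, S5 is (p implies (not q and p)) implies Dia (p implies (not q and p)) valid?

K-tableau for the negation not ((p implies (not q and p)) implies Dia (p implies (not q and p))):
1. not ((p implies (not q and p)) implies Dia (p implies (not q and p))), w0
2. p implies (not q and p), w0   [neg-implies-rule on 1]
3. not Dia (p implies (not q and p)), w0   [neg-implies-rule on 1]
4. not q and p, w0   [implies-rule on 2 (branches; this branch)]
5. not q, w0   [and-rule on 4]
6. p, w0   [and-rule on 4]
Complete open branch: countermodel on a K-frame, so not valid in K.
T-tableau for the negation not ((p implies (not q and p)) implies Dia (p implies (not q and p))):
1. not ((p implies (not q and p)) implies Dia (p implies (not q and p))), w0
2. p implies (not q and p), w0   [neg-implies-rule on 1]
3. not Dia (p implies (not q and p)), w0   [neg-implies-rule on 1]
4. not (p implies (not q and p)), w0   [neg-Dia-rule on 3 via w0Rw0]
5. p, w0   [neg-implies-rule on 4]
6. not (not q and p), w0   [neg-implies-rule on 4]
7. not q and p, w0   [implies-rule on 2 (branches; this branch)]
8. not q, w0   [and-rule on 7]
9. not p, w0   [neg-and-rule on 6 (branches; this branch)]
Accessibility: w0Rw0
Branch closes: p and not p both at w0.
Every branch closes (one shown): valid in T, hence also in S4, S5 (every theorem of T is a theorem of S4 and S5).

T, S4, S5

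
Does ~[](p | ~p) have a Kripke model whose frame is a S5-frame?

1. ~[](p | ~p), 0
2. ~(p | ~p), 1
3. ~p, 1
4. p, 1
Accessibility: 0R0, 0R1, 1R0, 1R1
Branch closes: p and ~p both at 1.
All branches of the tableau close; one closing branch shown above.

Unsatisfiable (every branch closes)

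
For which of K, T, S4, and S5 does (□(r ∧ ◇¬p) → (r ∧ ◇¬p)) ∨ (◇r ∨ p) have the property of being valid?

T, S4, S5

K-tableau for the negation ¬((□(r ∧ ◇¬p) → (r ∧ ◇¬p)) ∨ (◇r ∨ p)):
1. ¬((□(r ∧ ◇¬p) → (r ∧ ◇¬p)) ∨ (◇r ∨ p)), u
2. ¬(□(r ∧ ◇¬p) → (r ∧ ◇¬p)), u
3. ¬(◇r ∨ p), u
4. □(r ∧ ◇¬p), u
5. ¬(r ∧ ◇¬p), u
6. ¬◇r, u
7. ¬p, u
8. ¬◇¬p, u
Complete open branch: countermodel on a K-frame, so not valid in K.
T-tableau for the negation ¬((□(r ∧ ◇¬p) → (r ∧ ◇¬p)) ∨ (◇r ∨ p)):
1. ¬((□(r ∧ ◇¬p) → (r ∧ ◇¬p)) ∨ (◇r ∨ p)), u
2. ¬(□(r ∧ ◇¬p) → (r ∧ ◇¬p)), u
3. ¬(◇r ∨ p), u
4. □(r ∧ ◇¬p), u
5. ¬(r ∧ ◇¬p), u
6. ¬◇r, u
7. ¬p, u
8. r ∧ ◇¬p, u
9. r, u
10. ◇¬p, u
11. ¬r, u
Accessibility: uRu
Branch closes: r and ¬r both at u.
Every branch closes (one shown): valid in T, hence also in S4, S5 (every theorem of T is a theorem of S4 and S5).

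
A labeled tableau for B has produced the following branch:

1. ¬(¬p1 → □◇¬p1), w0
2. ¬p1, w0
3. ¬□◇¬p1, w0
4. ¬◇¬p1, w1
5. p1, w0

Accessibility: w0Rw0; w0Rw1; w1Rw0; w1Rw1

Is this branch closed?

Yes, closed

Both p1 and ¬p1 appear at w0.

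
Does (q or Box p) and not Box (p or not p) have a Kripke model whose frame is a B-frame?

Unsatisfiable (every branch closes)

1. (q or Box p) and not Box (p or not p), u
2. q or Box p, u   [and-rule on 1]
3. not Box (p or not p), u   [and-rule on 1]
4. Box p, u   [or-rule on 2 (branches; this branch)]
5. p, u   [Box-rule on 4 via uRu]
6. not (p or not p), v   [neg-Box-rule on 3: fresh world v, uRv]
7. not p, v   [neg-or-rule on 6]
8. p, v   [neg-or-rule on 6]
Accessibility: uRu, uRv, vRu, vRv
Branch closes: p and not p both at v.
Every branch closes; the branch above is one of them.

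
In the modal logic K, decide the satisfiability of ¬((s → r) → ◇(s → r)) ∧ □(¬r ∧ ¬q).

Satisfiable

1. ¬((s → r) → ◇(s → r)) ∧ □(¬r ∧ ¬q), w0
2. ¬((s → r) → ◇(s → r)), w0   [∧-rule on 1]
3. □(¬r ∧ ¬q), w0   [∧-rule on 1]
4. s → r, w0   [¬→-rule on 2]
5. ¬◇(s → r), w0   [¬→-rule on 2]
6. r, w0   [→-rule on 4 (branches; this branch)]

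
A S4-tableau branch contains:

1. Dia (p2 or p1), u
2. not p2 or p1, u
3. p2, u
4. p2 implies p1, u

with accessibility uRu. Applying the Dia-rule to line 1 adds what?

a fresh world v with uRv, and p2 or p1 at v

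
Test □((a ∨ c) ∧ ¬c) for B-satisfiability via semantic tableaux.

Satisfiable (open branch found)

1. □((a ∨ c) ∧ ¬c), u
2. (a ∨ c) ∧ ¬c, u   [□-rule on 1 via uRu]
3. a ∨ c, u   [∧-rule on 2]
4. ¬c, u   [∧-rule on 2]
5. a, u   [∨-rule on 3 (branches; this branch)]
Accessibility: uRu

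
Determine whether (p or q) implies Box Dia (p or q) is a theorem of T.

Tableau for the negation not ((p or q) implies Box Dia (p or q)):
1. not ((p or q) implies Box Dia (p or q)), 0
2. p or q, 0
3. not Box Dia (p or q), 0
4. q, 0
5. not Dia (p or q), 1
6. not (p or q), 1
7. not p, 1
8. not q, 1
Accessibility: 0R0, 0R1, 1R1
The negation has an open branch (countermodel exists).

Invalid (countermodel exists)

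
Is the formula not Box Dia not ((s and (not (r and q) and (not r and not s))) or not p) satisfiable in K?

Satisfiable

1. not Box Dia not ((s and (not (r and q) and (not r and not s))) or not p), w0
2. not Dia not ((s and (not (r and q) and (not r and not s))) or not p), w1
Accessibility: w0Rw1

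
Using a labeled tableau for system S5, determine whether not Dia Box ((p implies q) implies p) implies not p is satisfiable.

1. not Dia Box ((p implies q) implies p) implies not p, u
2. not p, u   [implies-rule on 1 (branches; this branch)]
Accessibility: uRu

Satisfiable (open branch found)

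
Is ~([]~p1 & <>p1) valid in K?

Tableau for the negation []~p1 & <>p1:
1. []~p1 & <>p1, u
2. []~p1, u
3. <>p1, u
4. p1, v
5. ~p1, v
Accessibility: uRv
Branch closes: p1 and ~p1 both at v.
All branches of the negation close; one closing branch shown above.

Valid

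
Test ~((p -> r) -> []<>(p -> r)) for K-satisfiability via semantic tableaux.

1. ~((p -> r) -> []<>(p -> r)), u
2. p -> r, u   [~->-rule on 1]
3. ~[]<>(p -> r), u   [~->-rule on 1]
4. r, u   [->-rule on 2 (branches; this branch)]
5. ~<>(p -> r), v   [~[]-rule on 3: fresh world v, uRv]
Accessibility: uRv

Satisfiable (open branch found)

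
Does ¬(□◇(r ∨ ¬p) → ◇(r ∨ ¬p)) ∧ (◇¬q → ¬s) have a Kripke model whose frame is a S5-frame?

1. ¬(□◇(r ∨ ¬p) → ◇(r ∨ ¬p)) ∧ (◇¬q → ¬s), u
2. ¬(□◇(r ∨ ¬p) → ◇(r ∨ ¬p)), u
3. ◇¬q → ¬s, u
4. □◇(r ∨ ¬p), u
5. ¬◇(r ∨ ¬p), u
6. ◇(r ∨ ¬p), u
7. ¬(r ∨ ¬p), u
8. ¬r, u
9. p, u
10. ¬◇¬q, u
11. q, u
12. r ∨ ¬p, v
13. ◇(r ∨ ¬p), v
14. ¬(r ∨ ¬p), v
15. ¬r, v
16. p, v
17. q, v
18. ¬p, v
Accessibility: uRu, uRv, vRu, vRv
Branch closes: p and ¬p both at v.
Every branch closes; the branch above is one of them.

Unsatisfiable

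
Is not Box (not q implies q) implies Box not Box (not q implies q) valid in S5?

Tableau for the negation not (not Box (not q implies q) implies Box not Box (not q implies q)):
1. not (not Box (not q implies q) implies Box not Box (not q implies q)), w0
2. not Box (not q implies q), w0   [neg-implies-rule on 1]
3. not Box not Box (not q implies q), w0   [neg-implies-rule on 1]
4. not (not q implies q), w1   [neg-Box-rule on 2: fresh world w1, w0Rw1]
5. not q, w1   [neg-implies-rule on 4]
6. Box (not q implies q), w2   [neg-Box-rule on 3: fresh world w2, w0Rw2]
7. not q implies q, w0   [Box-rule on 6 via w2Rw0]
8. not q implies q, w1   [Box-rule on 6 via w2Rw1]
9. not q implies q, w2   [Box-rule on 6 via w2Rw2]
10. q, w0   [implies-rule on 7 (branches; this branch)]
11. q, w1   [implies-rule on 8 (branches; this branch)]
Accessibility: w0Rw0, w0Rw1, w0Rw2, w1Rw0, w1Rw1, w1Rw2, w2Rw0, w2Rw1, w2Rw2
Branch closes: q and not q both at w1.
All branches of the negation close; one closing branch shown above.

Valid in S5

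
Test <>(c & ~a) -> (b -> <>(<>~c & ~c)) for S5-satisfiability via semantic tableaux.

1. <>(c & ~a) -> (b -> <>(<>~c & ~c)), 0
2. b -> <>(<>~c & ~c), 0
3. <>(<>~c & ~c), 0
4. <>~c & ~c, 1
5. <>~c, 1
6. ~c, 1
7. ~c, 2
Accessibility: 0R0, 0R1, 0R2, 1R0, 1R1, 1R2, 2R0, 2R1, 2R2

Satisfiable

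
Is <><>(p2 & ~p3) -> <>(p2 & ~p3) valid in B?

Tableau for the negation ~(<><>(p2 & ~p3) -> <>(p2 & ~p3)):
1. ~(<><>(p2 & ~p3) -> <>(p2 & ~p3)), 0
2. <><>(p2 & ~p3), 0   [~->-rule on 1]
3. ~<>(p2 & ~p3), 0   [~->-rule on 1]
4. ~(p2 & ~p3), 0   [~<>-rule on 3 via 0R0]
5. p3, 0   [~&-rule on 4 (branches; this branch)]
6. <>(p2 & ~p3), 1   [<>-rule on 2: fresh world 1, 0R1]
7. ~(p2 & ~p3), 1   [~<>-rule on 3 via 0R1]
8. p3, 1   [~&-rule on 7 (branches; this branch)]
9. p2 & ~p3, 2   [<>-rule on 6: fresh world 2, 1R2]
10. p2, 2   [&-rule on 9]
11. ~p3, 2   [&-rule on 9]
Accessibility: 0R0, 0R1, 1R0, 1R1, 1R2, 2R1, 2R2
The negation has an open branch (countermodel exists).

Invalid (countermodel exists)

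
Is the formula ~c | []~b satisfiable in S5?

Satisfiable

1. ~c | []~b, 0
2. []~b, 0   [|-rule on 1 (branches; this branch)]
3. ~b, 0   [[]-rule on 2 via 0R0]
Accessibility: 0R0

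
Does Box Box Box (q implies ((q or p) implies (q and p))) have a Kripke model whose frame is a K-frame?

Satisfiable

1. Box Box Box (q implies ((q or p) implies (q and p))), u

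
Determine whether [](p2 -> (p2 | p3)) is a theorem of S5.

Tableau for the negation ~[](p2 -> (p2 | p3)):
1. ~[](p2 -> (p2 | p3)), u
2. ~(p2 -> (p2 | p3)), v
3. p2, v
4. ~(p2 | p3), v
5. ~p2, v
6. ~p3, v
Accessibility: uRu, uRv, vRu, vRv
Branch closes: p2 and ~p2 both at v.
Every branch of the negation's tableau closes; the branch above is one of them.

Yes, valid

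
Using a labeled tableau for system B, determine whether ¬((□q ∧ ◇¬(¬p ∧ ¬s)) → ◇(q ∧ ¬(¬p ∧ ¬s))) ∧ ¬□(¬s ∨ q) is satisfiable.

No, unsatisfiable

1. ¬((□q ∧ ◇¬(¬p ∧ ¬s)) → ◇(q ∧ ¬(¬p ∧ ¬s))) ∧ ¬□(¬s ∨ q), 0
2. ¬((□q ∧ ◇¬(¬p ∧ ¬s)) → ◇(q ∧ ¬(¬p ∧ ¬s))), 0
3. ¬□(¬s ∨ q), 0
4. □q ∧ ◇¬(¬p ∧ ¬s), 0
5. ¬◇(q ∧ ¬(¬p ∧ ¬s)), 0
6. □q, 0
7. ◇¬(¬p ∧ ¬s), 0
8. ¬(q ∧ ¬(¬p ∧ ¬s)), 0
9. q, 0
10. ¬p ∧ ¬s, 0
11. ¬p, 0
12. ¬s, 0
13. ¬(¬s ∨ q), 1
14. s, 1
15. ¬q, 1
16. ¬(q ∧ ¬(¬p ∧ ¬s)), 1
17. q, 1
Accessibility: 0R0, 0R1, 1R0, 1R1
Branch closes: q and ¬q both at 1.
Every branch closes; the branch above is one of them.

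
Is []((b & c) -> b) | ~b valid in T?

Tableau for the negation ~([]((b & c) -> b) | ~b):
1. ~([]((b & c) -> b) | ~b), u
2. ~[]((b & c) -> b), u
3. b, u
4. ~((b & c) -> b), v
5. b & c, v
6. ~b, v
7. b, v
8. c, v
Accessibility: uRu, uRv, vRv
Branch closes: b and ~b both at v.
All branches of the negation close; one closing branch shown above.

Yes, valid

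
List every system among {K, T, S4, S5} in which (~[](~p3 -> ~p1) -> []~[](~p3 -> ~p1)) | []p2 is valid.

S5

S5-tableau for the negation ~((~[](~p3 -> ~p1) -> []~[](~p3 -> ~p1)) | []p2):
1. ~((~[](~p3 -> ~p1) -> []~[](~p3 -> ~p1)) | []p2), u
2. ~(~[](~p3 -> ~p1) -> []~[](~p3 -> ~p1)), u   [~|-rule on 1]
3. ~[]p2, u   [~|-rule on 1]
4. ~[](~p3 -> ~p1), u   [~->-rule on 2]
5. ~[]~[](~p3 -> ~p1), u   [~->-rule on 2]
6. ~p2, v   [~[]-rule on 3: fresh world v, uRv]
7. ~(~p3 -> ~p1), w   [~[]-rule on 4: fresh world w, uRw]
8. ~p3, w   [~->-rule on 7]
9. p1, w   [~->-rule on 7]
10. [](~p3 -> ~p1), x   [~[]-rule on 5: fresh world x, uRx]
11. ~p3 -> ~p1, u   [[]-rule on 10 via xRu]
12. ~p3 -> ~p1, v   [[]-rule on 10 via xRv]
13. ~p3 -> ~p1, w   [[]-rule on 10 via xRw]
14. ~p3 -> ~p1, x   [[]-rule on 10 via xRx]
15. ~p1, u   [->-rule on 11 (branches; this branch)]
16. ~p1, v   [->-rule on 12 (branches; this branch)]
17. ~p1, w   [->-rule on 13 (branches; this branch)]
Accessibility: uRu, uRv, uRw, uRx, vRu, vRv, vRw, vRx, wRu, wRv, wRw, wRx, xRu, xRv, xRw, xRx
Branch closes: p1 and ~p1 both at w.
Every branch closes (one shown): valid in S5.
S4-tableau for the negation ~((~[](~p3 -> ~p1) -> []~[](~p3 -> ~p1)) | []p2):
1. ~((~[](~p3 -> ~p1) -> []~[](~p3 -> ~p1)) | []p2), u
2. ~(~[](~p3 -> ~p1) -> []~[](~p3 -> ~p1)), u   [~|-rule on 1]
3. ~[]p2, u   [~|-rule on 1]
4. ~[](~p3 -> ~p1), u   [~->-rule on 2]
5. ~[]~[](~p3 -> ~p1), u   [~->-rule on 2]
6. ~p2, v   [~[]-rule on 3: fresh world v, uRv]
7. ~(~p3 -> ~p1), w   [~[]-rule on 4: fresh world w, uRw]
8. ~p3, w   [~->-rule on 7]
9. p1, w   [~->-rule on 7]
10. [](~p3 -> ~p1), x   [~[]-rule on 5: fresh world x, uRx]
11. ~p3 -> ~p1, x   [[]-rule on 10 via xRx]
12. ~p1, x   [->-rule on 11 (branches; this branch)]
Accessibility: uRu, uRv, uRw, uRx, vRv, wRw, xRx
Complete open branch: countermodel on an S4-frame, so not valid in S4, nor in K, T (the same frame is also a K-frame and a T-frame).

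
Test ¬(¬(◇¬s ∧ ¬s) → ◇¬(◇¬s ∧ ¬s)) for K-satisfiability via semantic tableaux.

Yes, satisfiable

1. ¬(¬(◇¬s ∧ ¬s) → ◇¬(◇¬s ∧ ¬s)), u
2. ¬(◇¬s ∧ ¬s), u
3. ¬◇¬(◇¬s ∧ ¬s), u
4. s, u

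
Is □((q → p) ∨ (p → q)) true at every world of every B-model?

Tableau for the negation ¬□((q → p) ∨ (p → q)):
1. ¬□((q → p) ∨ (p → q)), w0
2. ¬((q → p) ∨ (p → q)), w1
3. ¬(q → p), w1
4. ¬(p → q), w1
5. q, w1
6. ¬p, w1
7. p, w1
8. ¬q, w1
Accessibility: w0Rw0, w0Rw1, w1Rw0, w1Rw1
Branch closes: p and ¬p both at w1.
All branches of the negation close; one closing branch shown above.

Valid in B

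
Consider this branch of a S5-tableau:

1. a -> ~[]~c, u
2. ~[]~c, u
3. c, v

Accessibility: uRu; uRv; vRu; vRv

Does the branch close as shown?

No world carries both an atom and its negation.

Open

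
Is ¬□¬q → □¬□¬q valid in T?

Invalid (countermodel exists)

Tableau for the negation ¬(¬□¬q → □¬□¬q):
1. ¬(¬□¬q → □¬□¬q), u
2. ¬□¬q, u   [¬→-rule on 1]
3. ¬□¬□¬q, u   [¬→-rule on 1]
4. q, v   [¬□-rule on 2: fresh world v, uRv]
5. □¬q, w   [¬□-rule on 3: fresh world w, uRw]
6. ¬q, w   [□-rule on 5 via wRw]
Accessibility: uRu, uRv, uRw, vRv, wRw
The negation has an open branch (countermodel exists).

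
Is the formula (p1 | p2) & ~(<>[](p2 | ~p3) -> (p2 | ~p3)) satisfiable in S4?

1. (p1 | p2) & ~(<>[](p2 | ~p3) -> (p2 | ~p3)), u
2. p1 | p2, u
3. ~(<>[](p2 | ~p3) -> (p2 | ~p3)), u
4. <>[](p2 | ~p3), u
5. ~(p2 | ~p3), u
6. ~p2, u
7. p3, u
8. p1, u
9. [](p2 | ~p3), v
10. p2 | ~p3, v
11. ~p3, v
Accessibility: uRu, uRv, vRv

Yes, satisfiable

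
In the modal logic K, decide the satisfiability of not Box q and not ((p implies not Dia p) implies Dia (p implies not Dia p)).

Yes, satisfiable

1. not Box q and not ((p implies not Dia p) implies Dia (p implies not Dia p)), u
2. not Box q, u   [and-rule on 1]
3. not ((p implies not Dia p) implies Dia (p implies not Dia p)), u   [and-rule on 1]
4. p implies not Dia p, u   [neg-implies-rule on 3]
5. not Dia (p implies not Dia p), u   [neg-implies-rule on 3]
6. not p, u   [implies-rule on 4 (branches; this branch)]
7. not q, v   [neg-Box-rule on 2: fresh world v, uRv]
8. not (p implies not Dia p), v   [neg-Dia-rule on 5 via uRv]
9. p, v   [neg-implies-rule on 8]
10. Dia p, v   [neg-implies-rule on 8]
11. p, w   [Dia-rule on 10: fresh world w, vRw]
Accessibility: uRv, vRw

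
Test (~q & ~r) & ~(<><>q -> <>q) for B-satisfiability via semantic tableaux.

Satisfiable

1. (~q & ~r) & ~(<><>q -> <>q), u
2. ~q & ~r, u
3. ~(<><>q -> <>q), u
4. ~q, u
5. ~r, u
6. <><>q, u
7. ~<>q, u
8. <>q, v
9. ~q, v
10. q, w
Accessibility: uRu, uRv, vRu, vRv, vRw, wRv, wRw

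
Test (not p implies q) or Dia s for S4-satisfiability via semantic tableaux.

1. (not p implies q) or Dia s, u
2. Dia s, u
3. s, v
Accessibility: uRu, uRv, vRv

Yes, satisfiable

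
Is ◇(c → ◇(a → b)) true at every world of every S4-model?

Tableau for the negation ¬◇(c → ◇(a → b)):
1. ¬◇(c → ◇(a → b)), 0
2. ¬(c → ◇(a → b)), 0   [¬◇-rule on 1 via 0R0]
3. c, 0   [¬→-rule on 2]
4. ¬◇(a → b), 0   [¬→-rule on 2]
5. ¬(a → b), 0   [¬◇-rule on 4 via 0R0]
6. a, 0   [¬→-rule on 5]
7. ¬b, 0   [¬→-rule on 5]
Accessibility: 0R0
The negation has an open branch (countermodel exists).

Invalid (countermodel exists)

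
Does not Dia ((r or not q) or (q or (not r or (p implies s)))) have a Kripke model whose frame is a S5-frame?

Unsatisfiable

1. not Dia ((r or not q) or (q or (not r or (p implies s)))), u
2. not ((r or not q) or (q or (not r or (p implies s)))), u
3. not (r or not q), u
4. not (q or (not r or (p implies s))), u
5. not r, u
6. q, u
7. not q, u
8. not (not r or (p implies s)), u
Accessibility: uRu
Branch closes: q and not q both at u.
Every branch closes; the branch above is one of them.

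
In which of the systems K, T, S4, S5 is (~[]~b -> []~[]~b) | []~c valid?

S5

S4-tableau for the negation ~((~[]~b -> []~[]~b) | []~c):
1. ~((~[]~b -> []~[]~b) | []~c), w0
2. ~(~[]~b -> []~[]~b), w0   [~|-rule on 1]
3. ~[]~c, w0   [~|-rule on 1]
4. ~[]~b, w0   [~->-rule on 2]
5. ~[]~[]~b, w0   [~->-rule on 2]
6. c, w1   [~[]-rule on 3: fresh world w1, w0Rw1]
7. b, w2   [~[]-rule on 4: fresh world w2, w0Rw2]
8. []~b, w3   [~[]-rule on 5: fresh world w3, w0Rw3]
9. ~b, w3   [[]-rule on 8 via w3Rw3]
Accessibility: w0Rw0, w0Rw1, w0Rw2, w0Rw3, w1Rw1, w2Rw2, w3Rw3
Complete open branch: countermodel on an S4-frame, so not valid in S4, nor in K, T (the same frame is also a K-frame and a T-frame).
S5-tableau for the negation ~((~[]~b -> []~[]~b) | []~c):
1. ~((~[]~b -> []~[]~b) | []~c), w0
2. ~(~[]~b -> []~[]~b), w0   [~|-rule on 1]
3. ~[]~c, w0   [~|-rule on 1]
4. ~[]~b, w0   [~->-rule on 2]
5. ~[]~[]~b, w0   [~->-rule on 2]
6. c, w1   [~[]-rule on 3: fresh world w1, w0Rw1]
7. b, w2   [~[]-rule on 4: fresh world w2, w0Rw2]
8. []~b, w3   [~[]-rule on 5: fresh world w3, w0Rw3]
9. ~b, w0   [[]-rule on 8 via w3Rw0]
10. ~b, w1   [[]-rule on 8 via w3Rw1]
11. ~b, w2   [[]-rule on 8 via w3Rw2]
Accessibility: w0Rw0, w0Rw1, w0Rw2, w0Rw3, w1Rw0, w1Rw1, w1Rw2, w1Rw3, w2Rw0, w2Rw1, w2Rw2, w2Rw3, w3Rw0, w3Rw1, w3Rw2, w3Rw3
Branch closes: b and ~b both at w2.
Every branch closes (one shown): valid in S5.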